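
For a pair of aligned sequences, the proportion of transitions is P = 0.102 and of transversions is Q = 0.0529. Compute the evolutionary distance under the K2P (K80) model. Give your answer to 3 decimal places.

0.176

Under the Kimura two-parameter model, d = −½ ln(1 − 2P − Q) − ¼ ln(1 − 2Q).
1 − 2P − Q = 0.7431, giving −½ ln(0.7431) = 0.148462.
1 − 2Q = 0.8942, giving −¼ ln(0.8942) = 0.027956.
d = 0.148462 + 0.027956 = 0.176418.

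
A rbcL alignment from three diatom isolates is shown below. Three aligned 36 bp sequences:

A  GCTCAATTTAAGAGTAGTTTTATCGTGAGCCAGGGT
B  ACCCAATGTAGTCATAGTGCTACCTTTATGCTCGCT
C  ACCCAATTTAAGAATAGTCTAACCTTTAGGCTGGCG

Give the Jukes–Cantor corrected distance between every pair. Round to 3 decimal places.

d(A,B) = 0.745, d(A,C) = 0.441, d(B,C) = 0.347

A–B: 17/36 sites differ → p ≈ 0.472222, d = −0.75 ln(1 − 0.629629) = 0.744938 ≈ 0.745.
A–C: 12/36 sites differ → p ≈ 0.333333, d = −0.75 ln(1 − 0.444444) = 0.440839 ≈ 0.441.
B–C: 10/36 sites differ → p ≈ 0.277778, d = −0.75 ln(1 − 0.370371) = 0.346968 ≈ 0.347.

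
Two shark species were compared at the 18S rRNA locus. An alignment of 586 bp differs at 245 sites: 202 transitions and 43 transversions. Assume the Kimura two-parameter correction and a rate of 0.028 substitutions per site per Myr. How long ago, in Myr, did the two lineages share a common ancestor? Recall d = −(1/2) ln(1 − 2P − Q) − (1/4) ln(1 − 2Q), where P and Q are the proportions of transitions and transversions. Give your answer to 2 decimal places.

13.56

P = 202/586 ≈ 0.34471 and Q = 43/586 ≈ 0.073379.
Under the Kimura two-parameter model, d = −½ ln(1 − 2P − Q) − ¼ ln(1 − 2Q).
1 − 2P − Q = 0.237201, giving −½ ln(0.237201) = 0.719424.
1 − 2Q = 0.853242, giving −¼ ln(0.853242) = 0.039678.
d = 0.719424 + 0.039678 = 0.759102.
Under a molecular clock d = 2μt, so t = d/(2μ) = 0.759102 / (2 × 0.028) = 13.56 Myr.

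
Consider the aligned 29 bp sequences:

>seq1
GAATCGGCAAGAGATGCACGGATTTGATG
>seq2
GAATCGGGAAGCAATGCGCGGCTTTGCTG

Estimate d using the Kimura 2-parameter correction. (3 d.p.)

Of 29 sites, 2 differences are transitions and 4 are transversions, so P = 2/29 ≈ 0.068966 and Q = 4/29 ≈ 0.137931.
Under the Kimura two-parameter model, d = −½ ln(1 − 2P − Q) − ¼ ln(1 − 2Q).
1 − 2P − Q = 0.724137, giving −½ ln(0.724137) = 0.161387.
1 − 2Q = 0.724138, giving −¼ ln(0.724138) = 0.080693.
d = 0.161387 + 0.080693 = 0.242080.

0.242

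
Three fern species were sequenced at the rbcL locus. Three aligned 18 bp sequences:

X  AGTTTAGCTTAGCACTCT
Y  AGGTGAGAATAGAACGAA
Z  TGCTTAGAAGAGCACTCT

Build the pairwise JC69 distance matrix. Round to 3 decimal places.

d(X,Y) = 0.673, d(X,Z) = 0.347, d(Y,Z) = 0.673

X–Y: 8/18 sites differ → p ≈ 0.444444, d = −0.75 ln(1 − 0.592592) = 0.673455 ≈ 0.673.
X–Z: 5/18 sites differ → p ≈ 0.277778, d = −0.75 ln(1 − 0.370371) = 0.346968 ≈ 0.347.
Y–Z: 8/18 sites differ → p ≈ 0.444444, d = −0.75 ln(1 − 0.592592) = 0.673455 ≈ 0.673.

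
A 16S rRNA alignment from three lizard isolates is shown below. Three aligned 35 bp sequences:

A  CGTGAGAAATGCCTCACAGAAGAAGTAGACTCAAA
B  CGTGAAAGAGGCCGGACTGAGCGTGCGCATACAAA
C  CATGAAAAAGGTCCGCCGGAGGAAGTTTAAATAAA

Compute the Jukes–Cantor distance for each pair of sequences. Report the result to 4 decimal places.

d(A,B) = 0.6355, d(A,C) = 0.5716, d(B,C) = 0.5716

A–B: 15/35 sites differ → p ≈ 0.428571, d = −0.75 ln(1 − 0.571428) = 0.635472 ≈ 0.6355.
A–C: 14/35 sites differ → p = 0.4, d = −0.75 ln(1 − 0.533333) = 0.571605 ≈ 0.5716.
B–C: 14/35 sites differ → p = 0.4, d = −0.75 ln(1 − 0.533333) = 0.571605 ≈ 0.5716.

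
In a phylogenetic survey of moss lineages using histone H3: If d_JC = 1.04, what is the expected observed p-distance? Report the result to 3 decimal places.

p = (3/4)(1 − e^(−4d/3)) = 0.75 × (1 − e^(-1.386667)) = 0.75 × (1 − 0.249907) = 0.562570.

0.563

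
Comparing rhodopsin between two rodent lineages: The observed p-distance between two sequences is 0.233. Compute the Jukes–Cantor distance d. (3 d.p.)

0.279

d = −(3/4) ln(1 − 4p/3) = −0.75 ln(1 − 0.310667) = −0.75 ln(0.689333)
  = −0.75 × (-0.372031) = 0.279023 substitutions/site.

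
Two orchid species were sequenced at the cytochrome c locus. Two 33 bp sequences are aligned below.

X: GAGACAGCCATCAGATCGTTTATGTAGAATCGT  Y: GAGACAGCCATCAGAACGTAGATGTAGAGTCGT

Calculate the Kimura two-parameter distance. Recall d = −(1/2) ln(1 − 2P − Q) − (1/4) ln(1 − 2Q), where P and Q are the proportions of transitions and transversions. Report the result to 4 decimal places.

Of 33 sites, 1 differences are transitions and 3 are transversions, so P = 1/33 ≈ 0.030303 and Q = 3/33 ≈ 0.090909.
Under the Kimura two-parameter model, d = −½ ln(1 − 2P − Q) − ¼ ln(1 − 2Q).
1 − 2P − Q = 0.848485, giving −½ ln(0.848485) = 0.082151.
1 − 2Q = 0.818182, giving −¼ ln(0.818182) = 0.050168.
d = 0.082151 + 0.050168 = 0.132319.

0.1323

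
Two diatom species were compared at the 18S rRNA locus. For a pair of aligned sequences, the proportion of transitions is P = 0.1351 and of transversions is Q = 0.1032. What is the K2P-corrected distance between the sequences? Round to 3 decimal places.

Under the Kimura two-parameter model, d = −½ ln(1 − 2P − Q) − ¼ ln(1 − 2Q).
1 − 2P − Q = 0.6266, giving −½ ln(0.6266) = 0.233723.
1 − 2Q = 0.7936, giving −¼ ln(0.7936) = 0.057794.
d = 0.233723 + 0.057794 = 0.291517.

0.292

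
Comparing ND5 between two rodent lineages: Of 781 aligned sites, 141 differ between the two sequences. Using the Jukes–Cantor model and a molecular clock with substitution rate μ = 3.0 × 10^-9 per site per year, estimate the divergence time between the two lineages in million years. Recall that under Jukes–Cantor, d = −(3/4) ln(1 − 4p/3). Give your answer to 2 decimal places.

p = 141/781 ≈ 0.180538.
d = −(3/4) ln(1 − 4p/3) = −0.75 ln(1 − 0.240717) = −0.75 ln(0.759283)
  = −0.75 × (-0.275381) = 0.206536 substitutions/site.
Under a molecular clock d = 2μt, so t = d/(2μ) = 0.206536 / (2 × 3.0 × 10^-9) = 34.42 million years.

34.42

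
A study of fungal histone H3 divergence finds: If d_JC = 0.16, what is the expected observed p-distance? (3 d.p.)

0.144

p = (3/4)(1 − e^(−4d/3)) = 0.75 × (1 − e^(-0.213333)) = 0.75 × (1 − 0.807887) = 0.144085.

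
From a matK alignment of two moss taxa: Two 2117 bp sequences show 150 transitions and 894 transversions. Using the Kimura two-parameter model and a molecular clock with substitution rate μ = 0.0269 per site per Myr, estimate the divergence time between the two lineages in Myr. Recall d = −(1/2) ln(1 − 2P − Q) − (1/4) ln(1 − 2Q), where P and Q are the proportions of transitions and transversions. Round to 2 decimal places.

16.37

P = 150/2117 ≈ 0.070855 and Q = 894/2117 ≈ 0.422296.
Under the Kimura two-parameter model, d = −½ ln(1 − 2P − Q) − ¼ ln(1 − 2Q).
1 − 2P − Q = 0.435994, giving −½ ln(0.435994) = 0.415063.
1 − 2Q = 0.155408, giving −¼ ln(0.155408) = 0.465425.
d = 0.415063 + 0.465425 = 0.880488.
Under a molecular clock d = 2μt, so t = d/(2μ) = 0.880488 / (2 × 0.0269) = 16.37 Myr.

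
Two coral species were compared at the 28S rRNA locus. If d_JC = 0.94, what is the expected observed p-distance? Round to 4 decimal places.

p = (3/4)(1 − e^(−4d/3)) = 0.75 × (1 − e^(-1.253333)) = 0.75 × (1 − 0.285551) = 0.535837.

0.5358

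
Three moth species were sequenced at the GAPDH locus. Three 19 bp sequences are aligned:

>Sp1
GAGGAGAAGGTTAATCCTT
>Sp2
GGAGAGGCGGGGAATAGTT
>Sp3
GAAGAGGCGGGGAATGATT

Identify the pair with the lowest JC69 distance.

Sp2 and Sp3

Sp1–Sp2: 8/19 differ, p = 0.421, d = 0.618.
Sp1–Sp3: 7/19 differ, p = 0.368, d = 0.507.
Sp2–Sp3: 3/19 differ, p = 0.158, d = 0.177.
The smallest distance is between Sp2 and Sp3.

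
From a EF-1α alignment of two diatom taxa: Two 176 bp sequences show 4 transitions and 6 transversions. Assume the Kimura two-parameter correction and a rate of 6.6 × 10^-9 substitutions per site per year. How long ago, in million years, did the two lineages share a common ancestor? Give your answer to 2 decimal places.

4.48

P = 4/176 ≈ 0.022727 and Q = 6/176 ≈ 0.034091.
Under the Kimura two-parameter model, d = −½ ln(1 − 2P − Q) − ¼ ln(1 − 2Q).
1 − 2P − Q = 0.920455, giving −½ ln(0.920455) = 0.041444.
1 − 2Q = 0.931818, giving −¼ ln(0.931818) = 0.017654.
d = 0.041444 + 0.017654 = 0.059098.
Under a molecular clock d = 2μt, so t = d/(2μ) = 0.059098 / (2 × 6.6 × 10^-9) = 4.48 million years.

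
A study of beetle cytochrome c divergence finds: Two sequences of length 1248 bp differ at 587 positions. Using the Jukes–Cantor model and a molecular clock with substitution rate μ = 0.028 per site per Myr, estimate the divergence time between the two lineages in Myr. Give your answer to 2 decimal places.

p = 587/1248 ≈ 0.470353.
d = −(3/4) ln(1 − 4p/3) = −0.75 ln(1 − 0.627137) = −0.75 ln(0.372863)
  = −0.75 × (-0.986544) = 0.739908 substitutions/site.
Under a molecular clock d = 2μt, so t = d/(2μ) = 0.739908 / (2 × 0.028) = 13.21 Myr.

13.21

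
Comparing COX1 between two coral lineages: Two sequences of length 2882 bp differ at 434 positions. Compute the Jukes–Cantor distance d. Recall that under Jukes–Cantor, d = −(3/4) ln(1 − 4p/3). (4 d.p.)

0.1681

p = 434/2882 ≈ 0.15059.
d = −(3/4) ln(1 − 4p/3) = −0.75 ln(1 − 0.200787) = −0.75 ln(0.799213)
  = −0.75 × (-0.224128) = 0.168096 substitutions/site.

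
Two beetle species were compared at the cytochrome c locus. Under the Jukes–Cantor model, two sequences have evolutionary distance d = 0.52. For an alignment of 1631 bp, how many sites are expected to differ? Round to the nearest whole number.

612

Invert JC69: p = (3/4)(1 − e^(−4d/3)) = 0.75 × (1 − e^(-0.693333)) = 0.75 × (1 − 0.499907) = 0.375070.
Expected differing sites = pL ≈ 0.375070 × 1631 = 611.73917 ≈ 612.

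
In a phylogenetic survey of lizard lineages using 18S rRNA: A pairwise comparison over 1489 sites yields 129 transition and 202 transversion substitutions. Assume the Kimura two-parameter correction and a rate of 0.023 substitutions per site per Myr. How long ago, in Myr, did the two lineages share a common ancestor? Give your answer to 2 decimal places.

P = 129/1489 ≈ 0.086635 and Q = 202/1489 ≈ 0.135662.
Under the Kimura two-parameter model, d = −½ ln(1 − 2P − Q) − ¼ ln(1 − 2Q).
1 − 2P − Q = 0.691068, giving −½ ln(0.691068) = 0.184759.
1 − 2Q = 0.728676, giving −¼ ln(0.728676) = 0.079132.
d = 0.184759 + 0.079132 = 0.263891.
Under a molecular clock d = 2μt, so t = d/(2μ) = 0.263891 / (2 × 0.023) = 5.74 Myr.

5.74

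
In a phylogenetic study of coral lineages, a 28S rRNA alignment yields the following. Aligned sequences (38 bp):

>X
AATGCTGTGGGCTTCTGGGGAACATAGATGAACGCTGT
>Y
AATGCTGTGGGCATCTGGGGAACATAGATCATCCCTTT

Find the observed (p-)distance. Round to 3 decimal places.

0.132

The sequences differ at 5 of 38 positions (sites 13, 30, 32, 34, 37).
p = 5/38 = 0.131578… ≈ 0.132 (to 3 d.p.).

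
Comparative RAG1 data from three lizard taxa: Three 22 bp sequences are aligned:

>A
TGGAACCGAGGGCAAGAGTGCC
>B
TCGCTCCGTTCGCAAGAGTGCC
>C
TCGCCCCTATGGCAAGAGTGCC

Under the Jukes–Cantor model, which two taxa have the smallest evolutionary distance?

A–B: 6/22 differ, p = 0.273, d = 0.339.
A–C: 5/22 differ, p = 0.227, d = 0.271.
B–C: 4/22 differ, p = 0.182, d = 0.208.
The smallest distance is between B and C.

B and C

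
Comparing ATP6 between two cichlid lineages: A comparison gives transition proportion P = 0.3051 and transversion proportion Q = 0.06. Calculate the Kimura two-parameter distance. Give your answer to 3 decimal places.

0.587

Under the Kimura two-parameter model, d = −½ ln(1 − 2P − Q) − ¼ ln(1 − 2Q).
1 − 2P − Q = 0.3298, giving −½ ln(0.3298) = 0.554634.
1 − 2Q = 0.88, giving −¼ ln(0.88) = 0.031958.
d = 0.554634 + 0.031958 = 0.586592.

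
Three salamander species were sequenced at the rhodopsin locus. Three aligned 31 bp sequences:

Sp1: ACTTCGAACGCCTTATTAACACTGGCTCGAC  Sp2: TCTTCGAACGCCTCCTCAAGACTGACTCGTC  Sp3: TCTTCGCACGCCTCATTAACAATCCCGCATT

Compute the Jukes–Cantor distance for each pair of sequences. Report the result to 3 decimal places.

Sp1–Sp2: 7/31 sites differ → p ≈ 0.225806, d = −0.75 ln(1 − 0.301075) = 0.268659 ≈ 0.269.
Sp1–Sp3: 10/31 sites differ → p ≈ 0.322581, d = −0.75 ln(1 − 0.430108) = 0.421731 ≈ 0.422.
Sp2–Sp3: 10/31 sites differ → p ≈ 0.322581, d = −0.75 ln(1 − 0.430108) = 0.421731 ≈ 0.422.

d(Sp1,Sp2) = 0.269, d(Sp1,Sp3) = 0.422, d(Sp2,Sp3) = 0.422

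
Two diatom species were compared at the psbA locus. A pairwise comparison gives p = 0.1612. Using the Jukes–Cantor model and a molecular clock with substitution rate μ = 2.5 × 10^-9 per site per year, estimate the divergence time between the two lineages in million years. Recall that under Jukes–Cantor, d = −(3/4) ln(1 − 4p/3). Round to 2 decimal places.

36.30

d = −(3/4) ln(1 − 4p/3) = −0.75 ln(1 − 0.214933) = −0.75 ln(0.785067)
  = −0.75 × (-0.241986) = 0.181490 substitutions/site.
Under a molecular clock d = 2μt, so t = d/(2μ) = 0.181490 / (2 × 2.5 × 10^-9) = 36.30 million years.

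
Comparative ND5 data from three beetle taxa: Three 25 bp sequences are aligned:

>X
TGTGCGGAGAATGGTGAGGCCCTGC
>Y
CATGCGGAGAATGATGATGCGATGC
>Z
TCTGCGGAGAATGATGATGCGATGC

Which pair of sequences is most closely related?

X–Y: 6/25 differ, p = 0.240, d = 0.289.
X–Z: 5/25 differ, p = 0.200, d = 0.233.
Y–Z: 2/25 differ, p = 0.080, d = 0.085.
The smallest distance is between Y and Z.

Y and Z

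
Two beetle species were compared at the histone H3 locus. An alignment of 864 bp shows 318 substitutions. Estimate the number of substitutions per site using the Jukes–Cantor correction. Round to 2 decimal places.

p = 318/864 ≈ 0.368056.
d = −(3/4) ln(1 − 4p/3) = −0.75 ln(1 − 0.490741) = −0.75 ln(0.509259)
  = −0.75 × (-0.674799) = 0.506099 substitutions/site.

0.51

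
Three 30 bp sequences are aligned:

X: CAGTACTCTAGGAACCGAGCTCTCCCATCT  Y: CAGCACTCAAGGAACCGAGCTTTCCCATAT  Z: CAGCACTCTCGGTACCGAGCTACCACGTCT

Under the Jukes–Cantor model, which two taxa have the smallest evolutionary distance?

X–Y: 4/30 differ, p = 0.133, d = 0.147.
X–Z: 7/30 differ, p = 0.233, d = 0.280.
Y–Z: 8/30 differ, p = 0.267, d = 0.330.
The smallest distance is between X and Y.

X and Y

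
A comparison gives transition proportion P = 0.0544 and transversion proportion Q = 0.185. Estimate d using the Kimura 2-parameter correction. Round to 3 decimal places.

0.289

Under the Kimura two-parameter model, d = −½ ln(1 − 2P − Q) − ¼ ln(1 − 2Q).
1 − 2P − Q = 0.7062, giving −½ ln(0.7062) = 0.173928.
1 − 2Q = 0.63, giving −¼ ln(0.63) = 0.115509.
d = 0.173928 + 0.115509 = 0.289437.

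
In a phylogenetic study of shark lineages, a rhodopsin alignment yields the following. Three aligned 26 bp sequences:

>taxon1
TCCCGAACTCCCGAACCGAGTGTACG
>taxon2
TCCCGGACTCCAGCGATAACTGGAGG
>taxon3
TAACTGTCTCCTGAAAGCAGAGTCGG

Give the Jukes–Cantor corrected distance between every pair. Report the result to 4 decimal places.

d(taxon1,taxon2) = 0.5393, d(taxon1,taxon3) = 0.7166, d(taxon2,taxon3) = 0.8240

taxon1–taxon2: 10/26 sites differ → p ≈ 0.384615, d = −0.75 ln(1 − 0.51282) = 0.539341 ≈ 0.5393.
taxon1–taxon3: 12/26 sites differ → p ≈ 0.461538, d = −0.75 ln(1 − 0.615384) = 0.716632 ≈ 0.7166.
taxon2–taxon3: 13/26 sites differ → p = 0.5, d = −0.75 ln(1 − 0.666667) = 0.823960 ≈ 0.8240.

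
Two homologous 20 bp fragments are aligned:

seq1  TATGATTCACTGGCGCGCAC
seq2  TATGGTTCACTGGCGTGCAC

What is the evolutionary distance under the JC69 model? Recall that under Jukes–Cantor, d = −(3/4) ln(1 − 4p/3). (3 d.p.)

0.107

The sequences differ at 2 of 20 sites (5, 16), so p = 2/20 = 0.1.
d = −(3/4) ln(1 − 4p/3) = −0.75 ln(1 − 0.133333) = −0.75 ln(0.866667)
  = −0.75 × (-0.143100) = 0.107325 substitutions/site.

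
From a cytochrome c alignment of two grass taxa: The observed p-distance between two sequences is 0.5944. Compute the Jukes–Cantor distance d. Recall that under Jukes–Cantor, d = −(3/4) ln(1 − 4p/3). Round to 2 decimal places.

d = −(3/4) ln(1 − 4p/3) = −0.75 ln(1 − 0.792533) = −0.75 ln(0.207467)
  = −0.75 × (-1.572783) = 1.179587 substitutions/site.

1.18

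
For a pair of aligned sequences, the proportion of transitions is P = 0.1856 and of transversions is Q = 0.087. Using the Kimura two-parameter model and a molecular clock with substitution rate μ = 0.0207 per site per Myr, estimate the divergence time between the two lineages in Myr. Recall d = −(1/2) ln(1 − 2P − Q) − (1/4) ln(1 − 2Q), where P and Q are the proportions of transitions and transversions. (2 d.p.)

8.56

Under the Kimura two-parameter model, d = −½ ln(1 − 2P − Q) − ¼ ln(1 − 2Q).
1 − 2P − Q = 0.5418, giving −½ ln(0.5418) = 0.306429.
1 − 2Q = 0.826, giving −¼ ln(0.826) = 0.047790.
d = 0.306429 + 0.047790 = 0.354219.
Under a molecular clock d = 2μt, so t = d/(2μ) = 0.354219 / (2 × 0.0207) = 8.56 Myr.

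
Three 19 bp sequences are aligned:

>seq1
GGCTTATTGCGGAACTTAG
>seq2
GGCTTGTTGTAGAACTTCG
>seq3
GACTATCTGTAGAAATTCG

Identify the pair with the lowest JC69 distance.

seq1 and seq2

seq1–seq2: 4/19 differ, p = 0.211, d = 0.247.
seq1–seq3: 8/19 differ, p = 0.421, d = 0.618.
seq2–seq3: 5/19 differ, p = 0.263, d = 0.324.
The smallest distance is between seq1 and seq2.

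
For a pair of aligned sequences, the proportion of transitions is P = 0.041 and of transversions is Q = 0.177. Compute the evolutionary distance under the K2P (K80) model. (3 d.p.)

0.259

Under the Kimura two-parameter model, d = −½ ln(1 − 2P − Q) − ¼ ln(1 − 2Q).
1 − 2P − Q = 0.741, giving −½ ln(0.741) = 0.149877.
1 − 2Q = 0.646, giving −¼ ln(0.646) = 0.109239.
d = 0.149877 + 0.109239 = 0.259116.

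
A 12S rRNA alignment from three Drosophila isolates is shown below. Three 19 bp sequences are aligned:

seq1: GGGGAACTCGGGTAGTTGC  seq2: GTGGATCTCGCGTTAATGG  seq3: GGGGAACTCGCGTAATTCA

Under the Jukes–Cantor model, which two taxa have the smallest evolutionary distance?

seq1–seq2: 7/19 differ, p = 0.368, d = 0.507.
seq1–seq3: 4/19 differ, p = 0.211, d = 0.247.
seq2–seq3: 6/19 differ, p = 0.316, d = 0.410.
The smallest distance is between seq1 and seq3.

seq1 and seq3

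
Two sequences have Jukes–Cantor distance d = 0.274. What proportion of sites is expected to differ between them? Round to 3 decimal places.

p = (3/4)(1 − e^(−4d/3)) = 0.75 × (1 − e^(-0.365333)) = 0.75 × (1 − 0.693966) = 0.229526.

0.230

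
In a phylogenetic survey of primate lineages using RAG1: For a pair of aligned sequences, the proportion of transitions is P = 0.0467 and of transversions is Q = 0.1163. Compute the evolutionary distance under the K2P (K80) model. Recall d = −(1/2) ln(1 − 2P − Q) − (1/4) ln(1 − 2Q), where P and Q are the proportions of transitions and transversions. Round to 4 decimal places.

0.1839

Under the Kimura two-parameter model, d = −½ ln(1 − 2P − Q) − ¼ ln(1 − 2Q).
1 − 2P − Q = 0.7903, giving −½ ln(0.7903) = 0.117671.
1 − 2Q = 0.7674, giving −¼ ln(0.7674) = 0.066187.
d = 0.117671 + 0.066187 = 0.183858.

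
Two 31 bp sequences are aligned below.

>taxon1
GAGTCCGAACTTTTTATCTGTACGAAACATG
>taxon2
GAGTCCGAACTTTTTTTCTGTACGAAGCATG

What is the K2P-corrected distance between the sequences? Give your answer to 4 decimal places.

0.0676

Of 31 sites, 1 differences are transitions and 1 are transversions, so P = 1/31 ≈ 0.032258 and Q = 1/31 ≈ 0.032258.
Under the Kimura two-parameter model, d = −½ ln(1 − 2P − Q) − ¼ ln(1 − 2Q).
1 − 2P − Q = 0.903226, giving −½ ln(0.903226) = 0.050891.
1 − 2Q = 0.935484, giving −¼ ln(0.935484) = 0.016673.
d = 0.050891 + 0.016673 = 0.067564.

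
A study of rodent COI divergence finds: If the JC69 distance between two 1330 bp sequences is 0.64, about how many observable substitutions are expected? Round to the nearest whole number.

573

Invert JC69: p = (3/4)(1 − e^(−4d/3)) = 0.75 × (1 − e^(-0.853333)) = 0.75 × (1 − 0.425993) = 0.430505.
Expected differing sites = pL ≈ 0.430505 × 1330 = 572.57165 ≈ 573.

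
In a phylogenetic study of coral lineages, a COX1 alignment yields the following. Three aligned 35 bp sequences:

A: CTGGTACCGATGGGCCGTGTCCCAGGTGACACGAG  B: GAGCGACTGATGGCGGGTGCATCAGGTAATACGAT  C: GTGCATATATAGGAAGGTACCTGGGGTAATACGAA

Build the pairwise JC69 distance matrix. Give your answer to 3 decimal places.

d(A,B) = 0.572, d(A,C) = 1.076, d(B,C) = 0.572

A–B: 14/35 sites differ → p = 0.4, d = −0.75 ln(1 − 0.533333) = 0.571605 ≈ 0.572.
A–C: 20/35 sites differ → p ≈ 0.571429, d = −0.75 ln(1 − 0.761905) = 1.076314 ≈ 1.076.
B–C: 14/35 sites differ → p = 0.4, d = −0.75 ln(1 − 0.533333) = 0.571605 ≈ 0.572.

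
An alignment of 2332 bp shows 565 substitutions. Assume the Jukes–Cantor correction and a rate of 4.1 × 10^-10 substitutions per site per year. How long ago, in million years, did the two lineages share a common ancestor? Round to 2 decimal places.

356.84

p = 565/2332 ≈ 0.242281.
d = −(3/4) ln(1 − 4p/3) = −0.75 ln(1 − 0.323041) = −0.75 ln(0.676959)
  = −0.75 × (-0.390145) = 0.292609 substitutions/site.
Under a molecular clock d = 2μt, so t = d/(2μ) = 0.292609 / (2 × 4.1 × 10^-10) = 356.84 million years.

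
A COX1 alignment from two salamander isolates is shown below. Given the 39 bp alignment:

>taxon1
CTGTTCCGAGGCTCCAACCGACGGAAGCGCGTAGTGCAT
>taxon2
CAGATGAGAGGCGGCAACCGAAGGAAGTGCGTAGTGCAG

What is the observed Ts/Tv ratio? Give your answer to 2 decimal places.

Transitions are A↔G and C↔T; transversions are all other mismatches.
Transitions: 1. Transversions: 8.
R = 1/8 = 0.125 ≈ 0.13 (to 2 d.p.).

0.13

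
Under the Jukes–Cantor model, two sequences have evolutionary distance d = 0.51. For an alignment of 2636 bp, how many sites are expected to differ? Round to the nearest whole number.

975

Invert JC69: p = (3/4)(1 − e^(−4d/3)) = 0.75 × (1 − e^(-0.68)) = 0.75 × (1 − 0.506617) = 0.370037.
Expected differing sites = pL ≈ 0.370037 × 2636 = 975.417532 ≈ 975.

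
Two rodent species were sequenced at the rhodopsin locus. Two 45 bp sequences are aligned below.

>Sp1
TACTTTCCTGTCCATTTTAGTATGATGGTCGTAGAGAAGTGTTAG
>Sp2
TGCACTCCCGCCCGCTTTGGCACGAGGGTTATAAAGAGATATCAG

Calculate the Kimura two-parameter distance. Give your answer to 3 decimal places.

Of 45 sites, 16 differences are transitions and 2 are transversions, so P = 16/45 ≈ 0.355556 and Q = 2/45 ≈ 0.044444.
Under the Kimura two-parameter model, d = −½ ln(1 − 2P − Q) − ¼ ln(1 − 2Q).
1 − 2P − Q = 0.244444, giving −½ ln(0.244444) = 0.704385.
1 − 2Q = 0.911112, giving −¼ ln(0.911112) = 0.023272.
d = 0.704385 + 0.023272 = 0.727657.

0.728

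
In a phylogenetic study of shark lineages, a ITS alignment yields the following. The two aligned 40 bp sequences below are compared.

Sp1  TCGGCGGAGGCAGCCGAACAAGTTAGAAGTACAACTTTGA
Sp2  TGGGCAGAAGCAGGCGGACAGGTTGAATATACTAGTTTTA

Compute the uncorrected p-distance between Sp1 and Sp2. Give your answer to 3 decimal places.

The sequences differ at 13 of 40 positions.
p = 13/40 = 0.325.

0.325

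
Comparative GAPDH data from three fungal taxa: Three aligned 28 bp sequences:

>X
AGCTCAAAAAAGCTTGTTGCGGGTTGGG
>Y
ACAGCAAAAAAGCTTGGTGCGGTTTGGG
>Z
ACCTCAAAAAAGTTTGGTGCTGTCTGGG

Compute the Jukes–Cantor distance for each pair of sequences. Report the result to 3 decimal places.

X–Y: 5/28 sites differ → p ≈ 0.178571, d = −0.75 ln(1 − 0.238095) = 0.203950 ≈ 0.204.
X–Z: 6/28 sites differ → p ≈ 0.214286, d = −0.75 ln(1 − 0.285715) = 0.252355 ≈ 0.252.
Y–Z: 5/28 sites differ → p ≈ 0.178571, d = −0.75 ln(1 − 0.238095) = 0.203950 ≈ 0.204.

d(X,Y) = 0.204, d(X,Z) = 0.252, d(Y,Z) = 0.204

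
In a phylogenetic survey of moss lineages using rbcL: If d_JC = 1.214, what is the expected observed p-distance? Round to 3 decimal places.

p = (3/4)(1 − e^(−4d/3)) = 0.75 × (1 − e^(-1.618667)) = 0.75 × (1 − 0.198163) = 0.601378.

0.601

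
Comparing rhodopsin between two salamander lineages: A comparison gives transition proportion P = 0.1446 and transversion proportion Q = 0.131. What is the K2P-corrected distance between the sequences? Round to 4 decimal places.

0.3485

Under the Kimura two-parameter model, d = −½ ln(1 − 2P − Q) − ¼ ln(1 − 2Q).
1 − 2P − Q = 0.5798, giving −½ ln(0.5798) = 0.272536.
1 − 2Q = 0.738, giving −¼ ln(0.738) = 0.075953.
d = 0.272536 + 0.075953 = 0.348489.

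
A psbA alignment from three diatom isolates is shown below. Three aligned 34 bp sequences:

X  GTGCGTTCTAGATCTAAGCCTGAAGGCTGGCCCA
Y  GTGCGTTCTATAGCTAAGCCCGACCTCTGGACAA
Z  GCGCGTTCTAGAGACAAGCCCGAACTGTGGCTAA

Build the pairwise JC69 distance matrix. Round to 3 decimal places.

X–Y: 8/34 sites differ → p ≈ 0.235294, d = −0.75 ln(1 − 0.313725) = 0.282358 ≈ 0.282.
X–Z: 10/34 sites differ → p ≈ 0.294118, d = −0.75 ln(1 − 0.392157) = 0.373379 ≈ 0.373.
Y–Z: 8/34 sites differ → p ≈ 0.235294, d = −0.75 ln(1 − 0.313725) = 0.282358 ≈ 0.282.

d(X,Y) = 0.282, d(X,Z) = 0.373, d(Y,Z) = 0.282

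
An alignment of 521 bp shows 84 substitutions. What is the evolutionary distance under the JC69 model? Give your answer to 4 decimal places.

p = 84/521 ≈ 0.161228.
d = −(3/4) ln(1 − 4p/3) = −0.75 ln(1 − 0.214971) = −0.75 ln(0.785029)
  = −0.75 × (-0.242035) = 0.181526 substitutions/site.

0.1815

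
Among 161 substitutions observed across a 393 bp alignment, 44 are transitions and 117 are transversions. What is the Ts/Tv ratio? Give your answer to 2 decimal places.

0.38

R = 44/117 = 0.376068… ≈ 0.38 (to 2 d.p.).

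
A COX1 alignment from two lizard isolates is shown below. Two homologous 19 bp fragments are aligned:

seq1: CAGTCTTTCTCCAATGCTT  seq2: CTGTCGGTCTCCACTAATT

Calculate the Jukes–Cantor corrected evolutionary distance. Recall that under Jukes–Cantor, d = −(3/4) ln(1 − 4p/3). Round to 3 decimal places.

The sequences differ at 6 of 19 sites (2, 6, 7, 14, 16, 17), so p = 6/19 ≈ 0.315789.
d = −(3/4) ln(1 − 4p/3) = −0.75 ln(1 − 0.421052) = −0.75 ln(0.578948)
  = −0.75 × (-0.546543) = 0.409907 substitutions/site.

0.410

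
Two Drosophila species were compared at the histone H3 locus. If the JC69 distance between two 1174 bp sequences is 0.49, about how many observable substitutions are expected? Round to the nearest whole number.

Invert JC69: p = (3/4)(1 − e^(−4d/3)) = 0.75 × (1 − e^(-0.653333)) = 0.75 × (1 − 0.520309) = 0.359768.
Expected differing sites = pL ≈ 0.359768 × 1174 = 422.367632 ≈ 422.

422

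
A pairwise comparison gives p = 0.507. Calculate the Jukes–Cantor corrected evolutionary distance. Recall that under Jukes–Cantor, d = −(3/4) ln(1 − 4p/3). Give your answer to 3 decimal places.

0.845

d = −(3/4) ln(1 − 4p/3) = −0.75 ln(1 − 0.676) = −0.75 ln(0.324)
  = −0.75 × (-1.127012) = 0.845259 substitutions/site.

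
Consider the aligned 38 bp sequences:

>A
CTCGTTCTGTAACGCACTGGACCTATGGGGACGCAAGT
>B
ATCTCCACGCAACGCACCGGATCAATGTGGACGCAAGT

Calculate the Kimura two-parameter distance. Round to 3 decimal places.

0.373

Of 38 sites, 6 differences are transitions and 5 are transversions, so P = 6/38 ≈ 0.157895 and Q = 5/38 ≈ 0.131579.
Under the Kimura two-parameter model, d = −½ ln(1 − 2P − Q) − ¼ ln(1 − 2Q).
1 − 2P − Q = 0.552631, giving −½ ln(0.552631) = 0.296532.
1 − 2Q = 0.736842, giving −¼ ln(0.736842) = 0.076345.
d = 0.296532 + 0.076345 = 0.372877.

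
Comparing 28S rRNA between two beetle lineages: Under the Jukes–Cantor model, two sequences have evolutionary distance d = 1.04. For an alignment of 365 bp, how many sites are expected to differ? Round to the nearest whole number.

Invert JC69: p = (3/4)(1 − e^(−4d/3)) = 0.75 × (1 − e^(-1.386667)) = 0.75 × (1 − 0.249907) = 0.562570.
Expected differing sites = pL ≈ 0.562570 × 365 = 205.33805 ≈ 205.

205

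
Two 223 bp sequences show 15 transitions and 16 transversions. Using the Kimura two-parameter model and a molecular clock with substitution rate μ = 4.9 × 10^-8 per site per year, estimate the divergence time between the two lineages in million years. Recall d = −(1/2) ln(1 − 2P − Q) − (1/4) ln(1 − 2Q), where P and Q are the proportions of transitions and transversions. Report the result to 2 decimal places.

1.57

P = 15/223 ≈ 0.067265 and Q = 16/223 ≈ 0.071749.
Under the Kimura two-parameter model, d = −½ ln(1 − 2P − Q) − ¼ ln(1 − 2Q).
1 − 2P − Q = 0.793721, giving −½ ln(0.793721) = 0.115512.
1 − 2Q = 0.856502, giving −¼ ln(0.856502) = 0.038725.
d = 0.115512 + 0.038725 = 0.154237.
Under a molecular clock d = 2μt, so t = d/(2μ) = 0.154237 / (2 × 4.9 × 10^-8) = 1.57 million years.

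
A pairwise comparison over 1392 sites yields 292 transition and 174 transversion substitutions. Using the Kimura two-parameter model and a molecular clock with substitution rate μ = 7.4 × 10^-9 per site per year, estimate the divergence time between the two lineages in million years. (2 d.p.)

31.43

P = 292/1392 ≈ 0.20977 and Q = 174/1392 = 0.125.
Under the Kimura two-parameter model, d = −½ ln(1 − 2P − Q) − ¼ ln(1 − 2Q).
1 − 2P − Q = 0.45546, giving −½ ln(0.45546) = 0.393224.
1 − 2Q = 0.75, giving −¼ ln(0.75) = 0.071921.
d = 0.393224 + 0.071921 = 0.465145.
Under a molecular clock d = 2μt, so t = d/(2μ) = 0.465145 / (2 × 7.4 × 10^-9) = 31.43 million years.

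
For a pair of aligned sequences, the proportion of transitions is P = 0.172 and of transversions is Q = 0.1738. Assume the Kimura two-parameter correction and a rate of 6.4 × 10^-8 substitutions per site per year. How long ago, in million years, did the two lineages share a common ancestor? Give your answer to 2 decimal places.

Under the Kimura two-parameter model, d = −½ ln(1 − 2P − Q) − ¼ ln(1 − 2Q).
1 − 2P − Q = 0.4822, giving −½ ln(0.4822) = 0.364698.
1 − 2Q = 0.6524, giving −¼ ln(0.6524) = 0.106774.
d = 0.364698 + 0.106774 = 0.471472.
Under a molecular clock d = 2μt, so t = d/(2μ) = 0.471472 / (2 × 6.4 × 10^-8) = 3.68 million years.

3.68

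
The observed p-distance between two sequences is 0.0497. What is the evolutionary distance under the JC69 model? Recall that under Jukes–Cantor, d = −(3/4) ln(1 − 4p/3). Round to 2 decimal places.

0.05

d = −(3/4) ln(1 − 4p/3) = −0.75 ln(1 − 0.066267) = −0.75 ln(0.933733)
  = −0.75 × (-0.068565) = 0.051424 substitutions/site.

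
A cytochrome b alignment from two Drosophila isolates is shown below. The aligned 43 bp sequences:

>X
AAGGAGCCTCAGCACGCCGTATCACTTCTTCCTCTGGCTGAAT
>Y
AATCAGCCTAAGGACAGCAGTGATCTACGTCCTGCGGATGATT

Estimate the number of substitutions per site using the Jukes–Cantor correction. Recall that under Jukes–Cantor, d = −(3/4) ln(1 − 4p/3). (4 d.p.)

The sequences differ at 18 of 43 sites, so p = 18/43 ≈ 0.418605.
d = −(3/4) ln(1 − 4p/3) = −0.75 ln(1 − 0.55814) = −0.75 ln(0.44186)
  = −0.75 × (-0.816762) = 0.612572 substitutions/site.

0.6126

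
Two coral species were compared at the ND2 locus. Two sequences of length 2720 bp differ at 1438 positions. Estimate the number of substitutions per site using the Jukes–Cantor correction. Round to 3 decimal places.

0.915

p = 1438/2720 ≈ 0.528676.
d = −(3/4) ln(1 − 4p/3) = −0.75 ln(1 − 0.704901) = −0.75 ln(0.295099)
  = −0.75 × (-1.220444) = 0.915333 substitutions/site.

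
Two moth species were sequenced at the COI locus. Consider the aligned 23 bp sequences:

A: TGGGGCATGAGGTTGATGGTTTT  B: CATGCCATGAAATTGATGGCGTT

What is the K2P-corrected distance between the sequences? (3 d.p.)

Of 23 sites, 5 differences are transitions and 3 are transversions, so P = 5/23 ≈ 0.217391 and Q = 3/23 ≈ 0.130435.
Under the Kimura two-parameter model, d = −½ ln(1 − 2P − Q) − ¼ ln(1 − 2Q).
1 − 2P − Q = 0.434783, giving −½ ln(0.434783) = 0.416454.
1 − 2Q = 0.73913, giving −¼ ln(0.73913) = 0.075570.
d = 0.416454 + 0.075570 = 0.492024.

0.492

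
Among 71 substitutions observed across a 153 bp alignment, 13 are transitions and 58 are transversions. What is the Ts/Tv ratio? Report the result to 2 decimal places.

R = 13/58 = 0.224137… ≈ 0.22 (to 2 d.p.).

0.22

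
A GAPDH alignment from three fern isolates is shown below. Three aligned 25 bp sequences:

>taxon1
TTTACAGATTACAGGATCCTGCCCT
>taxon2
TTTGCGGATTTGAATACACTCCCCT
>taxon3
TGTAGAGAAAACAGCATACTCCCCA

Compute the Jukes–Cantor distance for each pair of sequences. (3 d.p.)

taxon1–taxon2: 9/25 sites differ → p = 0.36, d = −0.75 ln(1 − 0.48) = 0.490445 ≈ 0.490.
taxon1–taxon3: 8/25 sites differ → p = 0.32, d = −0.75 ln(1 − 0.426667) = 0.417216 ≈ 0.417.
taxon2–taxon3: 12/25 sites differ → p = 0.48, d = −0.75 ln(1 − 0.64) = 0.766238 ≈ 0.766.

d(taxon1,taxon2) = 0.490, d(taxon1,taxon3) = 0.417, d(taxon2,taxon3) = 0.766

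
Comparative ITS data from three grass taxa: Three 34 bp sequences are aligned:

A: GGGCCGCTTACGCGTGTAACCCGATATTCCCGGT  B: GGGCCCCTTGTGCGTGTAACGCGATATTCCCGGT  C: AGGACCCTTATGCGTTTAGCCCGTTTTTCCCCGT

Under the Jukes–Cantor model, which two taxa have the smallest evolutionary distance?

A and B

A–B: 4/34 differ, p = 0.118, d = 0.128.
A–C: 9/34 differ, p = 0.265, d = 0.326.
B–C: 9/34 differ, p = 0.265, d = 0.326.
The smallest distance is between A and B.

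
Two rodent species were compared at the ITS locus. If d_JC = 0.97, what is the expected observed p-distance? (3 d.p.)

0.544

p = (3/4)(1 − e^(−4d/3)) = 0.75 × (1 − e^(-1.293333)) = 0.75 × (1 − 0.274355) = 0.544234.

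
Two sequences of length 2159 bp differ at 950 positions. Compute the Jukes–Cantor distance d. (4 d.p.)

p = 950/2159 ≈ 0.440019.
d = −(3/4) ln(1 − 4p/3) = −0.75 ln(1 − 0.586692) = −0.75 ln(0.413308)
  = −0.75 × (-0.883562) = 0.662672 substitutions/site.

0.6627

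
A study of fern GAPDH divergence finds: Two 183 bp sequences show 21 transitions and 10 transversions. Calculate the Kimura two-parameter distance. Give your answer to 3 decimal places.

0.196

P = 21/183 ≈ 0.114754 and Q = 10/183 ≈ 0.054645.
Under the Kimura two-parameter model, d = −½ ln(1 − 2P − Q) − ¼ ln(1 − 2Q).
1 − 2P − Q = 0.715847, giving −½ ln(0.715847) = 0.167144.
1 − 2Q = 0.89071, giving −¼ ln(0.89071) = 0.028934.
d = 0.167144 + 0.028934 = 0.196078.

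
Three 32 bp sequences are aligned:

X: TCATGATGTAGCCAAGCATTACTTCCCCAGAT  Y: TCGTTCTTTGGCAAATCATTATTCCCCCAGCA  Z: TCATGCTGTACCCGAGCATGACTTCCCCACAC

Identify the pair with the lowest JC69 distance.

X–Y: 11/32 differ, p = 0.344, d = 0.460.
X–Z: 6/32 differ, p = 0.188, d = 0.216.
Y–Z: 14/32 differ, p = 0.438, d = 0.657.
The smallest distance is between X and Z.

X and Z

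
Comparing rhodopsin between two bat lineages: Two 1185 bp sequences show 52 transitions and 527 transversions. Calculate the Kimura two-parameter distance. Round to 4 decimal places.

0.9307

P = 52/1185 ≈ 0.043882 and Q = 527/1185 ≈ 0.444726.
Under the Kimura two-parameter model, d = −½ ln(1 − 2P − Q) − ¼ ln(1 − 2Q).
1 − 2P − Q = 0.46751, giving −½ ln(0.46751) = 0.380167.
1 − 2Q = 0.110548, giving −¼ ln(0.110548) = 0.550576.
d = 0.380167 + 0.550576 = 0.930743.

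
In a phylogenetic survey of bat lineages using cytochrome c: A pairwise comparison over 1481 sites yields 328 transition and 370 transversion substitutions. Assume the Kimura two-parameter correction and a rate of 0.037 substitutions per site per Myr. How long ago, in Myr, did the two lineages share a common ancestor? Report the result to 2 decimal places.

10.31

P = 328/1481 ≈ 0.221472 and Q = 370/1481 ≈ 0.249831.
Under the Kimura two-parameter model, d = −½ ln(1 − 2P − Q) − ¼ ln(1 − 2Q).
1 − 2P − Q = 0.307225, giving −½ ln(0.307225) = 0.590087.
1 − 2Q = 0.500338, giving −¼ ln(0.500338) = 0.173118.
d = 0.590087 + 0.173118 = 0.763205.
Under a molecular clock d = 2μt, so t = d/(2μ) = 0.763205 / (2 × 0.037) = 10.31 Myr.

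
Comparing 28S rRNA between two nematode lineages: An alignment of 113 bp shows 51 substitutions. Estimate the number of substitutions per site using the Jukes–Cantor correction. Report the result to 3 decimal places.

0.691

p = 51/113 ≈ 0.451327.
d = −(3/4) ln(1 − 4p/3) = −0.75 ln(1 − 0.601769) = −0.75 ln(0.398231)
  = −0.75 × (-0.920723) = 0.690542 substitutions/site.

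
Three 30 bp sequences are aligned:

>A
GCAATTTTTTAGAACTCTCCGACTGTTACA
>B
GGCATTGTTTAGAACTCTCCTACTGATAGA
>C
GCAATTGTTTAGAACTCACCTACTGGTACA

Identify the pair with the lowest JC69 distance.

A–B: 6/30 differ, p = 0.200, d = 0.233.
A–C: 4/30 differ, p = 0.133, d = 0.147.
B–C: 5/30 differ, p = 0.167, d = 0.188.
The smallest distance is between A and C.

A and C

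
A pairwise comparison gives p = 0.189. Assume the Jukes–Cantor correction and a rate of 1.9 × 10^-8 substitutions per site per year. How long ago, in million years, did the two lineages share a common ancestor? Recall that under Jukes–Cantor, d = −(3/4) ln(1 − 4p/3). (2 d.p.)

d = −(3/4) ln(1 − 4p/3) = −0.75 ln(1 − 0.252) = −0.75 ln(0.748)
  = −0.75 × (-0.290352) = 0.217764 substitutions/site.
Under a molecular clock d = 2μt, so t = d/(2μ) = 0.217764 / (2 × 1.9 × 10^-8) = 5.73 million years.

5.73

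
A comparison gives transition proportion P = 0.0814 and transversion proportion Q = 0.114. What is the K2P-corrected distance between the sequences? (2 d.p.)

0.23

Under the Kimura two-parameter model, d = −½ ln(1 − 2P − Q) − ¼ ln(1 − 2Q).
1 − 2P − Q = 0.7232, giving −½ ln(0.7232) = 0.162035.
1 − 2Q = 0.772, giving −¼ ln(0.772) = 0.064693.
d = 0.162035 + 0.064693 = 0.226728.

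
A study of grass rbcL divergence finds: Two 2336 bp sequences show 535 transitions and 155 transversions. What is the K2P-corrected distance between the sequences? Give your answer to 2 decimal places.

P = 535/2336 ≈ 0.229024 and Q = 155/2336 ≈ 0.066353.
Under the Kimura two-parameter model, d = −½ ln(1 − 2P − Q) − ¼ ln(1 − 2Q).
1 − 2P − Q = 0.475599, giving −½ ln(0.475599) = 0.371590.
1 − 2Q = 0.867294, giving −¼ ln(0.867294) = 0.035594.
d = 0.371590 + 0.035594 = 0.407184.

0.41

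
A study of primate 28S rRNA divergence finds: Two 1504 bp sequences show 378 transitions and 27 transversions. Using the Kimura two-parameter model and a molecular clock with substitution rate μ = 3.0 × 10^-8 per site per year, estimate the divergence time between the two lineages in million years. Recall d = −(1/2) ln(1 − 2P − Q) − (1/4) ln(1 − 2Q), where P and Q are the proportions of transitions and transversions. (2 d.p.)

6.28

P = 378/1504 ≈ 0.25133 and Q = 27/1504 ≈ 0.017952.
Under the Kimura two-parameter model, d = −½ ln(1 − 2P − Q) − ¼ ln(1 − 2Q).
1 − 2P − Q = 0.479388, giving −½ ln(0.479388) = 0.367622.
1 − 2Q = 0.964096, giving −¼ ln(0.964096) = 0.009141.
d = 0.367622 + 0.009141 = 0.376763.
Under a molecular clock d = 2μt, so t = d/(2μ) = 0.376763 / (2 × 3.0 × 10^-8) = 6.28 million years.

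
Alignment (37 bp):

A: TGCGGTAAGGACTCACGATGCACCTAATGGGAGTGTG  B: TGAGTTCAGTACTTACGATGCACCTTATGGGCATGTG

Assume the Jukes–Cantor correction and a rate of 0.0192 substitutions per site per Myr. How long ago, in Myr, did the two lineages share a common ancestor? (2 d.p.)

6.64

The sequences differ at 8 of 37 sites (3, 5, 7, 10, 14, 26, 32, 33), so p = 8/37 ≈ 0.216216.
d = −(3/4) ln(1 − 4p/3) = −0.75 ln(1 − 0.288288) = −0.75 ln(0.711712)
  = −0.75 × (-0.340082) = 0.255062 substitutions/site.
Under a molecular clock d = 2μt, so t = d/(2μ) = 0.255062 / (2 × 0.0192) = 6.64 Myr.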